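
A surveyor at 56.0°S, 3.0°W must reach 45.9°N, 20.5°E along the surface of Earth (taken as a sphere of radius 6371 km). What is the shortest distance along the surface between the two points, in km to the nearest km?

11542 km

Let φ₁ = -0.9774 rad, φ₂ = 0.8011 rad, and Δλ = 0.4102 rad.
cos c = sin φ₁ sin φ₂ + cos φ₁ cos φ₂ cos Δλ = (-0.8290)(0.7181) + (0.5592)(0.6959)(0.9171) = -0.23848,
so c = arccos(-0.23848) = 1.81160 rad.
Distance = R·c = 6371 × 1.8116 ≈ 11542 km.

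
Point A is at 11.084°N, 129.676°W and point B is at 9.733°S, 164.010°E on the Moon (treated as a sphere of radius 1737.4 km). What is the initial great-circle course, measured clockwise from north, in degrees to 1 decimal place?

255.0°

With φ₁ = 0.1935, φ₂ = -0.1699, Δλ = -1.1574 rad, the forward-azimuth formula gives
θ = atan2( sin Δλ cos φ₂ , cos φ₁ sin φ₂ − sin φ₁ cos φ₂ cos Δλ ) = atan2(-0.9026, -0.2420) = -105.01°.
Adding 360° brings this into [0°, 360°): 255.0°.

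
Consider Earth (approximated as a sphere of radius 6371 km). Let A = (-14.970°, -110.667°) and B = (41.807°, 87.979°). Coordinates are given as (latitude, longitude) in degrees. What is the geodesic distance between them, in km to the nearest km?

In radians: φ₁ = -0.2613, φ₂ = 0.7297, Δλ = -161.354° = -2.8162 rad.
cos c = sin φ₁ sin φ₂ + cos φ₁ cos φ₂ cos Δλ = (-0.2583)(0.6666) + (0.9661)(0.7454)(-0.9475) = -0.85450,
so c = arccos(-0.85450) = 2.59538 rad.
Distance = R·c = 6371 × 2.5954 ≈ 16535 km.

16535 km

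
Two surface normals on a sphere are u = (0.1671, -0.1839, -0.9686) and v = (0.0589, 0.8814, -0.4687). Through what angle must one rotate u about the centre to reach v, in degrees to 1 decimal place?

u·v = 0.3017; |u| = 1.0000, |v| = 1.0000.
cos θ = (u·v)/(|u||v|) = 0.3017, so θ = 72.4°.

72.4°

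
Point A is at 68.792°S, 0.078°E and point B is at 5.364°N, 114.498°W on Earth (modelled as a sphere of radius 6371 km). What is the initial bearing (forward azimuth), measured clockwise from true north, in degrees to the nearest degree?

249°

Δλ = -114.576° = -1.9997 rad.
y = sin Δλ · cos φ₂ = (-0.9094)(0.9956) = -0.9054
x = cos φ₁ sin φ₂ − sin φ₁ cos φ₂ cos Δλ = (0.3618)(0.0935) − (-0.9323)(0.9956)(-0.4159) = -0.3522
θ = atan2(y, x) = -111.26°; adding 360° gives 249°.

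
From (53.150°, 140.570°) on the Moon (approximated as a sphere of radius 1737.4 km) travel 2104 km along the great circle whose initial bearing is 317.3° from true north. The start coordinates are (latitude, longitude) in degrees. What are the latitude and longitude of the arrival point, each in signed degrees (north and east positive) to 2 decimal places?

Angular distance δ = d/R = 2104/1737.4 = 1.21100 rad; initial bearing θ = 5.5379 rad.
sin φ₂ = sin φ₁ cos δ + cos φ₁ sin δ cos θ = (0.8002)(0.3521) + (0.5997)(0.9360)(0.7349) = 0.6943, so φ₂ = 43.97°.
Δλ = atan2(sin θ sin δ cos φ₁, cos δ − sin φ₁ sin φ₂) = atan2(-0.3807, -0.2035) = -118.125°.
λ₂ = 140.570° − 118.125° = 22.44°.

43.97°, 22.44°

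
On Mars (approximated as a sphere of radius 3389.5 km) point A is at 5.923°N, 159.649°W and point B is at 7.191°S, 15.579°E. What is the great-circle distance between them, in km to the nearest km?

10358 km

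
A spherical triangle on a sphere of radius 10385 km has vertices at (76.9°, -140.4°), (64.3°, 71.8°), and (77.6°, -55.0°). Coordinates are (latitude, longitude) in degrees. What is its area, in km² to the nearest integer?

Side lengths (central angles): a = 0.6019, b = 0.3006, c = 0.6527 rad; semiperimeter s = 0.7776.
By l'Huilier's theorem, tan(E/4) = √[tan(s/2) tan((s−a)/2) tan((s−b)/2) tan((s−c)/2)], giving spherical excess E = 0.0937 rad.
Area = E·R² = 0.0937 × (10385)² ≈ 10101423 km².

10101423 km²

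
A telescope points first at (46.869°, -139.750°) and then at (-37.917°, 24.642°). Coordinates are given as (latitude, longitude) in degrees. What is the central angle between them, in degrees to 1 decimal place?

165.5°

Let φ₁ = 0.8180 rad, φ₂ = -0.6618 rad, and Δλ = 2.8692 rad.
Haversine: a = sin²(Δφ/2) + cos φ₁ cos φ₂ sin²(Δλ/2) = 0.4546 + (0.6837)(0.7889)(0.9816) = 0.98397.
Central angle c = 2·arcsin(√a) = 2.88765 rad.
So the angular separation is 165.5°.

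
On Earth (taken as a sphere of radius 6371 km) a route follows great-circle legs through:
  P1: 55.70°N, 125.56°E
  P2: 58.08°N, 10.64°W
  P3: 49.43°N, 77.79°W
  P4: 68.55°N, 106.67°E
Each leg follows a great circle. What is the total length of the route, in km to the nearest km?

17989 km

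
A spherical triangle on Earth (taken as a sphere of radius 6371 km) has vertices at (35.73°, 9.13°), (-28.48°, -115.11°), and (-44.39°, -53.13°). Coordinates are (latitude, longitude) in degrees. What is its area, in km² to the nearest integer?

44274301 km²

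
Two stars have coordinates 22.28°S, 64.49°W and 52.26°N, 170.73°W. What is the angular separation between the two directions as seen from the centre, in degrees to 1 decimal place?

117.3°

Let φ₁ = -0.3889 rad, φ₂ = 0.9121 rad, and Δλ = -1.8542 rad.
cos c = sin φ₁ sin φ₂ + cos φ₁ cos φ₂ cos Δλ = (-0.3791)(0.7908) + (0.9253)(0.6121)(-0.2797) = -0.45821,
so c = arccos(-0.45821) = 2.04678 rad.
So the angular separation is 117.3°.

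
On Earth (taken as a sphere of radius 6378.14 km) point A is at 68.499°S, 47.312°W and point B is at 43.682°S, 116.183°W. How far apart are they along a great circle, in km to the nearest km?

4723 km

In radians: φ₁ = -1.1955, φ₂ = -0.7624, Δλ = -68.871° = -1.2020 rad.
cos c = sin φ₁ sin φ₂ + cos φ₁ cos φ₂ cos Δλ = (-0.9304)(-0.6907) + (0.3665)(0.7232)(0.3605) = 0.73814,
so c = arccos(0.73814) = 0.74049 rad.
Distance = R·c = 6378.14 × 0.7405 ≈ 4723 km.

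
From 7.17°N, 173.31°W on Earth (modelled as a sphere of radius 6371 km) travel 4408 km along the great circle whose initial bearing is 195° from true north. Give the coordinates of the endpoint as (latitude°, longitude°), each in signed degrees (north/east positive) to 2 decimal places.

-31.02°, 175.58°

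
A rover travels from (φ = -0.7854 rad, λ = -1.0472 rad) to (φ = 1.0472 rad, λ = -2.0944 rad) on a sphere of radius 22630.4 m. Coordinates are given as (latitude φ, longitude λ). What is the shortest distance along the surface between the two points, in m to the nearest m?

Let φ₁ = -0.7854 rad, φ₂ = 1.0472 rad, and Δλ = -1.0472 rad.
cos c = sin φ₁ sin φ₂ + cos φ₁ cos φ₂ cos Δλ = (-0.7071)(0.8660) + (0.7071)(0.5000)(0.5000) = -0.43560,
so c = arccos(-0.43560) = 2.02150 rad.
Distance = R·c = 22630.4 × 2.0215 ≈ 45747 m.

45747 m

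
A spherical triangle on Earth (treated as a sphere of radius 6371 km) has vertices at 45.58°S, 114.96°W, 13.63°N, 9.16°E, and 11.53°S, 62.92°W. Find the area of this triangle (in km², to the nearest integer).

25359613 km²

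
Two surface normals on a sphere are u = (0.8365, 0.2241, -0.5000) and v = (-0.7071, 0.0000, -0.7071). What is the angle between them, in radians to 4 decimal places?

u·v = -0.2379; |u| = 1.0000, |v| = 1.0000.
cos θ = (u·v)/(|u||v|) = -0.2379, so θ = 1.8110 rad.

1.8110 rad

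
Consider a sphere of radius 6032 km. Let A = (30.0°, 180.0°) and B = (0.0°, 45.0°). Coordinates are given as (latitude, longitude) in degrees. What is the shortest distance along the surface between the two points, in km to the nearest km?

13450 km

With latitudes φ₁ = 30.000°, φ₂ = 0.000° and longitude difference Δλ = -135.000°:
Haversine: a = sin²(Δφ/2) + cos φ₁ cos φ₂ sin²(Δλ/2) = 0.0670 + (0.8660)(1.0000)(0.8536) = 0.80619.
Central angle c = 2·arcsin(√a) = 2.22985 rad.
Distance = R·c = 6032 × 2.2299 ≈ 13450 km.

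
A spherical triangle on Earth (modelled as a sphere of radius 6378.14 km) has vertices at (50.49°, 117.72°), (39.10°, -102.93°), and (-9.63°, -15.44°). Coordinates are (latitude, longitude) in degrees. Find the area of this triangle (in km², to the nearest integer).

84770180 km²

Side lengths (central angles): a = 1.6429, b = 2.1629, c = 1.4586 rad; semiperimeter s = 2.6322.
By l'Huilier's theorem, tan(E/4) = √[tan(s/2) tan((s−a)/2) tan((s−b)/2) tan((s−c)/2)], giving spherical excess E = 2.0838 rad.
Area = E·R² = 2.0838 × (6378.14)² ≈ 84770180 km².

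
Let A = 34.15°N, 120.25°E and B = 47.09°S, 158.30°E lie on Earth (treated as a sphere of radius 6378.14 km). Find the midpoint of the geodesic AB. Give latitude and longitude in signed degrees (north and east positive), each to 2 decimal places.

-6.84°, 137.35°

The central angle between A and B is δ = 1.5382 rad.
With f = 0.5, the slerp weights are sin((1−f)δ)/sin δ = 0.6959 and sin(fδ)/sin δ = 0.6959.
Weighted sum of the unit vectors: (0.6959)·(-0.4169,0.7149,0.5614) + (0.6959)·(-0.6326,0.2517,-0.7324) = (-0.7303, 0.6726, -0.1190).
Converting back: φ = atan2(z, √(x²+y²)) = -6.84°, λ = atan2(y, x) = 137.35°.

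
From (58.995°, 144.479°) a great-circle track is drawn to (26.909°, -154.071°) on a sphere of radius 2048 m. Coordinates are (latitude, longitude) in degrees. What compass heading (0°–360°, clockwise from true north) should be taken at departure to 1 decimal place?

99.6°

With φ₁ = 1.0297, φ₂ = 0.4697, Δλ = 1.0725 rad, the forward-azimuth formula gives
θ = atan2( sin Δλ cos φ₂ , cos φ₁ sin φ₂ − sin φ₁ cos φ₂ cos Δλ ) = atan2(0.7833, -0.1322) = 99.58°.
So the initial bearing is 99.6°.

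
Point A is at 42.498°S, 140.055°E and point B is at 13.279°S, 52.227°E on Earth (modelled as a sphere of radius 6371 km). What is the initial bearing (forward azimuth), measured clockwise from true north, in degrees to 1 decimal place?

261.6°

Δλ = -87.828° = -1.5329 rad.
y = sin Δλ · cos φ₂ = (-0.9993)(0.9733) = -0.9726
x = cos φ₁ sin φ₂ − sin φ₁ cos φ₂ cos Δλ = (0.7373)(-0.2297) − (-0.6756)(0.9733)(0.0379) = -0.1444
θ = atan2(y, x) = -98.45°; adding 360° gives 261.6°.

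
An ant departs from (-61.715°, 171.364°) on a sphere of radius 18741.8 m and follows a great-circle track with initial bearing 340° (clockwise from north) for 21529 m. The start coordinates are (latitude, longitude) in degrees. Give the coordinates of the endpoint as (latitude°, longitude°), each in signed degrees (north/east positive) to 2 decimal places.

Angular distance δ = d/R = 21529/18741.8 = 1.14872 rad; initial bearing θ = 5.9341 rad.
sin φ₂ = sin φ₁ cos δ + cos φ₁ sin δ cos θ = (-0.8806)(0.4097) + (0.4739)(0.9122)(0.9397) = 0.0455, so φ₂ = 2.61°.
Δλ = atan2(sin θ sin δ cos φ₁, cos δ − sin φ₁ sin φ₂) = atan2(-0.1478, 0.4497) = -18.200°.
λ₂ = 171.364° − 18.200° = 153.16°.

2.61°, 153.16°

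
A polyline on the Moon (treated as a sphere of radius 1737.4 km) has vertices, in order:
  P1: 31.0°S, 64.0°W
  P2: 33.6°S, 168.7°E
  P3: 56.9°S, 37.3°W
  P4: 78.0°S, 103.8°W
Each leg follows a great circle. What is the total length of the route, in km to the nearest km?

Leg P1→P2: central angle 1.7190 rad, distance 2986.5 km.
Leg P2→P3: central angle 1.5160 rad, distance 2633.9 km.
Leg P3→P4: central angle 0.5263 rad, distance 914.3 km.
Total: 2986.5 + 2633.9 + 914.3 ≈ 6535 km.

6535 km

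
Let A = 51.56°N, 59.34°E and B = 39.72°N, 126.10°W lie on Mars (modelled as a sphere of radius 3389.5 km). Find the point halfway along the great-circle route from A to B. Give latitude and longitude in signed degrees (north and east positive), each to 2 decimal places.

83.52°, -147.51°

The central angle between A and B is δ = 1.5463 rad.
With f = 0.5, the slerp weights are sin((1−f)δ)/sin δ = 0.6986 and sin(fδ)/sin δ = 0.6986.
Weighted sum of the unit vectors: (0.6986)·(0.3170,0.5348,0.7833) + (0.6986)·(-0.4532,-0.6215,0.6390) = (-0.0951, -0.0606, 0.9936).
Converting back: φ = atan2(z, √(x²+y²)) = 83.52°, λ = atan2(y, x) = -147.51°.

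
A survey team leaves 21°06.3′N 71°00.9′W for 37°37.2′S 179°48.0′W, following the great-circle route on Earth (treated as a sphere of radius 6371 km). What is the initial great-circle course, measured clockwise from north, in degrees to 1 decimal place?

237.5°

Δλ = -108.785° = -1.8987 rad.
y = sin Δλ · cos φ₂ = (-0.9467)(0.7921) = -0.7499
x = cos φ₁ sin φ₂ − sin φ₁ cos φ₂ cos Δλ = (0.9329)(-0.6104) − (0.3601)(0.7921)(-0.3220) = -0.4776
θ = atan2(y, x) = -122.49°; adding 360° gives 237.5°.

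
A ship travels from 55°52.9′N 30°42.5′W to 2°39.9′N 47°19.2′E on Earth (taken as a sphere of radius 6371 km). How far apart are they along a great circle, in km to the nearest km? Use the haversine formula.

In radians: φ₁ = 0.9753, φ₂ = 0.0465, Δλ = 78.028° = 1.3619 rad.
Haversine: a = sin²(Δφ/2) + cos φ₁ cos φ₂ sin²(Δλ/2) = 0.2006 + (0.5609)(0.9989)(0.3963) = 0.42264.
Central angle c = 2·arcsin(√a) = 1.41546 rad.
Distance = R·c = 6371 × 1.4155 ≈ 9018 km.

9018 km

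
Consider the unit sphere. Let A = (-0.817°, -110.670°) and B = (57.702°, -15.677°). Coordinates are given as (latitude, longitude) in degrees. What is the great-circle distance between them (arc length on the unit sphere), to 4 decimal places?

1.6294

With latitudes φ₁ = -0.817°, φ₂ = 57.702° and longitude difference Δλ = 94.993°:
Haversine: a = sin²(Δφ/2) + cos φ₁ cos φ₂ sin²(Δλ/2) = 0.2389 + (0.9999)(0.5343)(0.5435) = 0.52928.
Central angle c = 2·arcsin(√a) = 1.62938 rad.
On the unit sphere the arc length equals the central angle: 1.6294.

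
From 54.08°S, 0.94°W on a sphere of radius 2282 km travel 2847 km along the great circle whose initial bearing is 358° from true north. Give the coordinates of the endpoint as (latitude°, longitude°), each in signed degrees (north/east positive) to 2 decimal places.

Angular distance δ = d/R = 2847/2282 = 1.24759 rad; initial bearing θ = 6.2483 rad.
sin φ₂ = sin φ₁ cos δ + cos φ₁ sin δ cos θ = (-0.8098)(0.3176) + (0.5867)(0.9482)(0.9994) = 0.2987, so φ₂ = 17.38°.
Δλ = atan2(sin θ sin δ cos φ₁, cos δ − sin φ₁ sin φ₂) = atan2(-0.0194, 0.5595) = -1.987°.
λ₂ = -0.940° − 1.987° = -2.93°.

17.38°, -2.93°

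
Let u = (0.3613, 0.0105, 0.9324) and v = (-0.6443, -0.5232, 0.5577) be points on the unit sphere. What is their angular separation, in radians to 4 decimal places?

u·v = 0.2817; |u| = 1.0000, |v| = 0.9999.
cos θ = (u·v)/(|u||v|) = 0.2817, so θ = 1.2852 rad.

1.2852 rad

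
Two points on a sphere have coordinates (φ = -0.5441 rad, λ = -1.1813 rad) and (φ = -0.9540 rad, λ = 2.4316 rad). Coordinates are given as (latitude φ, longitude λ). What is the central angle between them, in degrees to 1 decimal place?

91.1°

Let φ₁ = -0.5441 rad, φ₂ = -0.9540 rad, and Δλ = -2.6703 rad.
cos c = sin φ₁ sin φ₂ + cos φ₁ cos φ₂ cos Δλ = (-0.5176)(-0.8157) + (0.8556)(0.5784)(-0.8910) = -0.01868,
so c = arccos(-0.01868) = 1.58947 rad.
So the angular separation is 91.1°.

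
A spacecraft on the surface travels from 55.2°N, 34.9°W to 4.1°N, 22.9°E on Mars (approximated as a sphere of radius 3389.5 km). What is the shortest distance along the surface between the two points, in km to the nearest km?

4069 km

In radians: φ₁ = 0.9634, φ₂ = 0.0716, Δλ = 57.800° = 1.0088 rad.
Haversine: a = sin²(Δφ/2) + cos φ₁ cos φ₂ sin²(Δλ/2) = 0.1860 + (0.5707)(0.9974)(0.2336) = 0.31897.
Central angle c = 2·arcsin(√a) = 1.20033 rad.
Distance = R·c = 3389.5 × 1.2003 ≈ 4069 km.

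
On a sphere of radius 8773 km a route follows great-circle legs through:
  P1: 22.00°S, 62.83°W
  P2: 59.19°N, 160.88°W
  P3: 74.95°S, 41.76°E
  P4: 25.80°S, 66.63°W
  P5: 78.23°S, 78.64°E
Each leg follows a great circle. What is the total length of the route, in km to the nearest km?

Leg P1→P2: central angle 1.9695 rad, distance 17278.6 km.
Leg P2→P3: central angle 2.8310 rad, distance 24836.6 km.
Leg P3→P4: central angle 1.2169 rad, distance 10675.9 km.
Leg P4→P5: central angle 1.2921 rad, distance 11335.2 km.
Total: 17278.6 + 24836.6 + 10675.9 + 11335.2 ≈ 64126 km.

64126 km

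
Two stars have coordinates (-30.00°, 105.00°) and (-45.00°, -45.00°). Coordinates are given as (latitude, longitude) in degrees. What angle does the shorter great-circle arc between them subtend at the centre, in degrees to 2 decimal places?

100.18°

In radians: φ₁ = -0.5236, φ₂ = -0.7854, Δλ = -150.000° = -2.6180 rad.
cos c = sin φ₁ sin φ₂ + cos φ₁ cos φ₂ cos Δλ = (-0.5000)(-0.7071) + (0.8660)(0.7071)(-0.8660) = -0.17678,
so c = arccos(-0.17678) = 1.74851 rad.
So the angular separation is 100.18°.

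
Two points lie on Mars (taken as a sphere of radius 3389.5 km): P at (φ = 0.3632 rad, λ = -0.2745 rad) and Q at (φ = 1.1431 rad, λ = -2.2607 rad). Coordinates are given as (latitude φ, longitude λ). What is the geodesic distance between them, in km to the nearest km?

With latitudes φ₁ = 20.810°, φ₂ = 65.495° and longitude difference Δλ = -113.801°:
cos c = sin φ₁ sin φ₂ + cos φ₁ cos φ₂ cos Δλ = (0.3553)(0.9099) + (0.9348)(0.4148)(-0.4036) = 0.16680,
so c = arccos(0.16680) = 1.40321 rad.
Distance = R·c = 3389.5 × 1.4032 ≈ 4756 km.

4756 km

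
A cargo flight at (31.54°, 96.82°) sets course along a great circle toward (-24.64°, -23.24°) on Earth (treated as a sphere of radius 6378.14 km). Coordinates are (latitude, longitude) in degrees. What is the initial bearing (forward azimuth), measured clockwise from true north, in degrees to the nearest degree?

262°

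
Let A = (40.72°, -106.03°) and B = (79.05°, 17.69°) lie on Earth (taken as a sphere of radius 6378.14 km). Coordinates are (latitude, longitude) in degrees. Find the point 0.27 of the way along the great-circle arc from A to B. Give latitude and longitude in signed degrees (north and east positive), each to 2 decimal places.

55.45°, -101.00°

The central angle between A and B is δ = 0.9757 rad.
With f = 0.27, the slerp weights are sin((1−f)δ)/sin δ = 0.7892 and sin(fδ)/sin δ = 0.3145.
Weighted sum of the unit vectors: (0.7892)·(-0.2093,-0.7284,0.6524) + (0.3145)·(0.1810,0.0577,0.9818) = (-0.1083, -0.5567, 0.8236).
Converting back: φ = atan2(z, √(x²+y²)) = 55.45°, λ = atan2(y, x) = -101.00°.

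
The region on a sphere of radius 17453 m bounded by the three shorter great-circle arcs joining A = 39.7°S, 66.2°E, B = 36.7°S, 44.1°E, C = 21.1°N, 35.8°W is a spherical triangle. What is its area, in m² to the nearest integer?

Side lengths (central angles): a = 1.6549, b = 1.9597, c = 0.3068 rad; semiperimeter s = 1.9607.
By l'Huilier's theorem, tan(E/4) = √[tan(s/2) tan((s−a)/2) tan((s−b)/2) tan((s−c)/2)], giving spherical excess E = 0.0440 rad.
Area = E·R² = 0.0440 × (17453)² ≈ 13388607 m².

13388607 m²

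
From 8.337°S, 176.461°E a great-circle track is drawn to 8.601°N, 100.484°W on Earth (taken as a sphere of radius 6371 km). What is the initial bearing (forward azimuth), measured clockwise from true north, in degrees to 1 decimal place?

80.4°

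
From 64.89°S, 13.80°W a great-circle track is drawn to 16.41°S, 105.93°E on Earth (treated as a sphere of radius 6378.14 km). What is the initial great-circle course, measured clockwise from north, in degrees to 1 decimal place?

123.5°

Δλ = 119.730° = 2.0897 rad.
y = sin Δλ · cos φ₂ = (0.8684)(0.9593) = 0.8330
x = cos φ₁ sin φ₂ − sin φ₁ cos φ₂ cos Δλ = (0.4244)(-0.2825) − (-0.9055)(0.9593)(-0.4959) = -0.5506
θ = atan2(y, x) = 123.47°, so the bearing is 123.5°.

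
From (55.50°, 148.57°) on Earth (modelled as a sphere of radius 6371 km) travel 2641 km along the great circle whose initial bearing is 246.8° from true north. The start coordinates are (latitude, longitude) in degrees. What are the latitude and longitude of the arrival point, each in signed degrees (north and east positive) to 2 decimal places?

Angular distance δ = d/R = 2641/6371 = 0.41453 rad; initial bearing θ = 4.3075 rad.
sin φ₂ = sin φ₁ cos δ + cos φ₁ sin δ cos θ = (0.8241)(0.9153) + (0.5664)(0.4028)(-0.3939) = 0.6645, so φ₂ = 41.64°.
Δλ = atan2(sin θ sin δ cos φ₁, cos δ − sin φ₁ sin φ₂) = atan2(-0.2097, 0.3677) = -29.693°.
λ₂ = 148.570° − 29.693° = 118.88°.

41.64°, 118.88°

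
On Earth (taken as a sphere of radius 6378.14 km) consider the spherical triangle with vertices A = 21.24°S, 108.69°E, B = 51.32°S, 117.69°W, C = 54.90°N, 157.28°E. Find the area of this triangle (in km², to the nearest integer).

Side lengths (central angles): a = 2.2238, b = 1.5127, c = 1.6901 rad; semiperimeter s = 2.7133.
By l'Huilier's theorem, tan(E/4) = √[tan(s/2) tan((s−a)/2) tan((s−b)/2) tan((s−c)/2)], giving spherical excess E = 2.3456 rad.
Area = E·R² = 2.3456 × (6378.14)² ≈ 95422059 km².

95422059 km²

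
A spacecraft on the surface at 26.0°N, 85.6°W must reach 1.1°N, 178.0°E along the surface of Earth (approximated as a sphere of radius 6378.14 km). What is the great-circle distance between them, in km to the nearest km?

10605 km

In radians: φ₁ = 0.4538, φ₂ = 0.0192, Δλ = -96.400° = -1.6825 rad.
cos c = sin φ₁ sin φ₂ + cos φ₁ cos φ₂ cos Δλ = (0.4384)(0.0192) + (0.8988)(0.9998)(-0.1115) = -0.09175,
so c = arccos(-0.09175) = 1.66268 rad.
Distance = R·c = 6378.14 × 1.6627 ≈ 10605 km.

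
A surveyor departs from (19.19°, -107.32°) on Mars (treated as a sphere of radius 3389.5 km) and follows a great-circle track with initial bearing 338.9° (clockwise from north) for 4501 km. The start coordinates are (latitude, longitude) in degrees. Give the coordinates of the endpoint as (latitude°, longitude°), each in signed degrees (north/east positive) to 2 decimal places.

Angular distance δ = d/R = 4501/3389.5 = 1.32792 rad; initial bearing θ = 5.9149 rad.
sin φ₂ = sin φ₁ cos δ + cos φ₁ sin δ cos θ = (0.3287)(0.2405) + (0.9444)(0.9707)(0.9330) = 0.9343, so φ₂ = 69.12°.
Δλ = atan2(sin θ sin δ cos φ₁, cos δ − sin φ₁ sin φ₂) = atan2(-0.3300, -0.0666) = -101.412°.
λ₂ = -107.320° − 101.412° = -208.73° → 151.27° after wrapping to (−180°, 180°].

69.12°, 151.27°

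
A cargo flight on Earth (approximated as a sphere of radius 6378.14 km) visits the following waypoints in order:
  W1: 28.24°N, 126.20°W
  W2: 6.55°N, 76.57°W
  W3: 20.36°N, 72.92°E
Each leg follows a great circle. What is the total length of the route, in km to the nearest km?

Leg W1→W2: central angle 0.9009 rad, distance 5746.3 km.
Leg W2→W3: central angle 2.4384 rad, distance 15552.2 km.
Total: 5746.3 + 15552.2 ≈ 21299 km.

21299 km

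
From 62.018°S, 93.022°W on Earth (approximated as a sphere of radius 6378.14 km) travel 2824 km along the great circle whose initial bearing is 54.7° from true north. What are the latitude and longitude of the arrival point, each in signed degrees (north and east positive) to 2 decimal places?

Angular distance δ = d/R = 2824/6378.14 = 0.44276 rad; initial bearing θ = 0.9547 rad.
sin φ₂ = sin φ₁ cos δ + cos φ₁ sin δ cos θ = (-0.8831)(0.9036) + (0.4692)(0.4284)(0.5779) = -0.6818, so φ₂ = -42.98°.
Δλ = atan2(sin θ sin δ cos φ₁, cos δ − sin φ₁ sin φ₂) = atan2(0.1641, 0.3015) = 28.553°.
λ₂ = -93.022° + 28.553° = -64.47°.

-42.98°, -64.47°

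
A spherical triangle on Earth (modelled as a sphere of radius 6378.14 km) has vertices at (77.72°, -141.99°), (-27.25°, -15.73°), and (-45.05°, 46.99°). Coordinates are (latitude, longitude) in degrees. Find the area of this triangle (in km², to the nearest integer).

Side lengths (central angles): a = 0.9123, b = 2.5680, c = 2.1643 rad; semiperimeter s = 2.8223.
By l'Huilier's theorem, tan(E/4) = √[tan(s/2) tan((s−a)/2) tan((s−b)/2) tan((s−c)/2)], giving spherical excess E = 2.2168 rad.
Area = E·R² = 2.2168 × (6378.14)² ≈ 90180635 km².

90180635 km²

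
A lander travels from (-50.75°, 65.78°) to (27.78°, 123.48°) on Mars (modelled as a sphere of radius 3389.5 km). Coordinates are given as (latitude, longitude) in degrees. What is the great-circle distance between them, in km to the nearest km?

Let φ₁ = -0.8858 rad, φ₂ = 0.4849 rad, and Δλ = 1.0071 rad.
cos c = sin φ₁ sin φ₂ + cos φ₁ cos φ₂ cos Δλ = (-0.7744)(0.4661) + (0.6327)(0.8847)(0.5344) = -0.06181,
so c = arccos(-0.06181) = 1.63264 rad.
Distance = R·c = 3389.5 × 1.6326 ≈ 5534 km.

5534 km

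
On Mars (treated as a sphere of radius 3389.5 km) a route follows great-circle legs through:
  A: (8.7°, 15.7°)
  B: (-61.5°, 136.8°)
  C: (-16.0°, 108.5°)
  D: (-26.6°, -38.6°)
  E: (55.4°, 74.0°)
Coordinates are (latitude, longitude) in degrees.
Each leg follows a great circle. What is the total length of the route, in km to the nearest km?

24428 km

Leg A→B: central angle 1.9569 rad, distance 6632.8 km.
Leg B→C: central angle 0.8683 rad, distance 2943.3 km.
Leg C→D: central angle 2.2121 rad, distance 7497.9 km.
Leg D→E: central angle 2.1696 rad, distance 7354.0 km.
Total: 6632.8 + 2943.3 + 7497.9 + 7354.0 ≈ 24428 km.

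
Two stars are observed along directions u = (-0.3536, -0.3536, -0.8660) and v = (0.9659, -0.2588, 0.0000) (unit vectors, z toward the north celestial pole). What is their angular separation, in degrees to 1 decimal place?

u·v = -0.2500; |u| = 1.0000, |v| = 1.0000.
cos θ = (u·v)/(|u||v|) = -0.2500, so θ = 104.5°.

104.5°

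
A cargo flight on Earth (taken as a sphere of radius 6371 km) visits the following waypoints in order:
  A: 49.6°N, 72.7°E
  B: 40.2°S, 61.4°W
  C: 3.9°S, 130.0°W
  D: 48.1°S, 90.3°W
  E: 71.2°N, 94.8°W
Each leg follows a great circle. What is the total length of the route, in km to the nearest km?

Leg A→B: central angle 2.5608 rad, distance 16315.0 km.
Leg B→C: central angle 1.2430 rad, distance 7919.2 km.
Leg C→D: central angle 0.9725 rad, distance 6195.6 km.
Leg D→E: central angle 2.0829 rad, distance 13270.4 km.
Total: 16315.0 + 7919.2 + 6195.6 + 13270.4 ≈ 43700 km.

43700 km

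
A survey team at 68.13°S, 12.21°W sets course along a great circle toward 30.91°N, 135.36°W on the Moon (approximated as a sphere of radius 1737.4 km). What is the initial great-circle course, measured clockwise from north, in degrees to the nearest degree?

251°

Δλ = -123.150° = -2.1494 rad.
y = sin Δλ · cos φ₂ = (-0.8372)(0.8580) = -0.7183
x = cos φ₁ sin φ₂ − sin φ₁ cos φ₂ cos Δλ = (0.3725)(0.5137) − (-0.9280)(0.8580)(-0.5468) = -0.2441
θ = atan2(y, x) = -108.77°; adding 360° gives 251°.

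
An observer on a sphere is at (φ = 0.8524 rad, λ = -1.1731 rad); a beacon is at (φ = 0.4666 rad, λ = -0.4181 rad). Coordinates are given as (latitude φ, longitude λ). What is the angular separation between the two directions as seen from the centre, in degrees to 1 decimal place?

39.9°

With latitudes φ₁ = 48.839°, φ₂ = 26.734° and longitude difference Δλ = 43.258°:
Haversine: a = sin²(Δφ/2) + cos φ₁ cos φ₂ sin²(Δλ/2) = 0.0368 + (0.6582)(0.8931)(0.1359) = 0.11661.
Central angle c = 2·arcsin(√a) = 0.69700 rad.
So the angular separation is 39.9°.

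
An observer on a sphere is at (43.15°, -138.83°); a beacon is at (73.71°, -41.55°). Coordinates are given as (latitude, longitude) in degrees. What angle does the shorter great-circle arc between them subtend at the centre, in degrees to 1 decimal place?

Let φ₁ = 0.7531 rad, φ₂ = 1.2865 rad, and Δλ = 1.6979 rad.
cos c = sin φ₁ sin φ₂ + cos φ₁ cos φ₂ cos Δλ = (0.6839)(0.9599) + (0.7296)(0.2805)(-0.1267) = 0.63052,
so c = arccos(0.63052) = 0.88857 rad.
So the angular separation is 50.9°.

50.9°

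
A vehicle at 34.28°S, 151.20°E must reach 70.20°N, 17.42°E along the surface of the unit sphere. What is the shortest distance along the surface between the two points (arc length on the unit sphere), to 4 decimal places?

Let φ₁ = -0.5983 rad, φ₂ = 1.2252 rad, and Δλ = -2.3349 rad.
Haversine: a = sin²(Δφ/2) + cos φ₁ cos φ₂ sin²(Δλ/2) = 0.6250 + (0.8263)(0.3387)(0.8459) = 0.86180.
Central angle c = 2·arcsin(√a) = 2.37980 rad.
On the unit sphere the arc length equals the central angle: 2.3798.

2.3798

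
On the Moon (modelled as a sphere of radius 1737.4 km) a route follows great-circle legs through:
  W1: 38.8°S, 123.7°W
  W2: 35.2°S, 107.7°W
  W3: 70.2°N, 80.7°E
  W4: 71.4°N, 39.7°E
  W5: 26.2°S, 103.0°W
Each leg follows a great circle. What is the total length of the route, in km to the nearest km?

9142 km

Leg W1→W2: central angle 0.2314 rad, distance 402.0 km.
Leg W2→W3: central angle 2.5256 rad, distance 4387.9 km.
Leg W3→W4: central angle 0.2317 rad, distance 402.5 km.
Leg W4→W5: central angle 2.2733 rad, distance 3949.6 km.
Total: 402.0 + 4387.9 + 402.5 + 3949.6 ≈ 9142 km.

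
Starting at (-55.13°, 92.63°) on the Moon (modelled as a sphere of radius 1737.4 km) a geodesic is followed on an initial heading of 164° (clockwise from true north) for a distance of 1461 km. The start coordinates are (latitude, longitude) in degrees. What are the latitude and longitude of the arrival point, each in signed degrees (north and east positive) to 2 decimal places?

-73.06°, -132.21°

Angular distance δ = d/R = 1461/1737.4 = 0.84091 rad; initial bearing θ = 2.8623 rad.
sin φ₂ = sin φ₁ cos δ + cos φ₁ sin δ cos θ = (-0.8205)(0.6668) + (0.5717)(0.7453)(-0.9613) = -0.9566, so φ₂ = -73.06°.
Δλ = atan2(sin θ sin δ cos φ₁, cos δ − sin φ₁ sin φ₂) = atan2(0.1174, -0.1181) = 135.157°.
λ₂ = 92.630° + 135.157° = 227.79° → -132.21° after wrapping to (−180°, 180°].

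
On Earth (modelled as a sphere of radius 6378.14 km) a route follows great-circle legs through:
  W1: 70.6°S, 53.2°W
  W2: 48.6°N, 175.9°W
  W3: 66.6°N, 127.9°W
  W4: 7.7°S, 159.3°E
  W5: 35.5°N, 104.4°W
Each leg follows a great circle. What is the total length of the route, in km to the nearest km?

40729 km

Leg W1→W2: central angle 2.5431 rad, distance 16220.3 km.
Leg W2→W3: central angle 0.5273 rad, distance 3363.3 km.
Leg W3→W4: central angle 1.5774 rad, distance 10060.8 km.
Leg W4→W5: central angle 1.7379 rad, distance 11084.6 km.
Total: 16220.3 + 3363.3 + 10060.8 + 11084.6 ≈ 40729 km.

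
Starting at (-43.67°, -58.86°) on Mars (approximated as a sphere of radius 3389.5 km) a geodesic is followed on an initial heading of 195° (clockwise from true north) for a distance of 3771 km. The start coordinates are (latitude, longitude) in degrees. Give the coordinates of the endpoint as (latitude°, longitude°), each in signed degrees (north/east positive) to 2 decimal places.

-68.76°, 160.98°

Angular distance δ = d/R = 3771/3389.5 = 1.11255 rad; initial bearing θ = 3.4034 rad.
sin φ₂ = sin φ₁ cos δ + cos φ₁ sin δ cos θ = (-0.6905)(0.4424) + (0.7233)(0.8968)(-0.9659) = -0.9321, so φ₂ = -68.76°.
Δλ = atan2(sin θ sin δ cos φ₁, cos δ − sin φ₁ sin φ₂) = atan2(-0.1679, -0.2012) = -140.158°.
λ₂ = -58.860° − 140.158° = -199.02° → 160.98° after wrapping to (−180°, 180°].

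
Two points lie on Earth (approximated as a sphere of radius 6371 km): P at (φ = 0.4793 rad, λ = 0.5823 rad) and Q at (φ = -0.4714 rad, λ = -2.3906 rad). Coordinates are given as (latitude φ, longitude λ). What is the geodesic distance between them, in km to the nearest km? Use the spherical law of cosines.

19058 km

Let φ₁ = 0.4793 rad, φ₂ = -0.4714 rad, and Δλ = -2.9729 rad.
cos c = sin φ₁ sin φ₂ + cos φ₁ cos φ₂ cos Δλ = (0.4612)(-0.4541) + (0.8873)(0.8909)(-0.9858) = -0.98875,
so c = arccos(-0.98875) = 2.99143 rad.
Distance = R·c = 6371 × 2.9914 ≈ 19058 km.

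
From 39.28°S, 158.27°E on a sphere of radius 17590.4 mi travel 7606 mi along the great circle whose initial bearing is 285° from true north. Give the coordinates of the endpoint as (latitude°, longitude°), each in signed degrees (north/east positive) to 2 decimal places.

-29.40°, 130.59°

Angular distance δ = d/R = 7606/17590.4 = 0.43239 rad; initial bearing θ = 4.9742 rad.
sin φ₂ = sin φ₁ cos δ + cos φ₁ sin δ cos θ = (-0.6331)(0.9080) + (0.7741)(0.4190)(0.2588) = -0.4909, so φ₂ = -29.40°.
Δλ = atan2(sin θ sin δ cos φ₁, cos δ − sin φ₁ sin φ₂) = atan2(-0.3133, 0.5972) = -27.684°.
λ₂ = 158.270° − 27.684° = 130.59°.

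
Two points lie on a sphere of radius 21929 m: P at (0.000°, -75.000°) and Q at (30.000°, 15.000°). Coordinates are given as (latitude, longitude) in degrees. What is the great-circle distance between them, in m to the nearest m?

34446 m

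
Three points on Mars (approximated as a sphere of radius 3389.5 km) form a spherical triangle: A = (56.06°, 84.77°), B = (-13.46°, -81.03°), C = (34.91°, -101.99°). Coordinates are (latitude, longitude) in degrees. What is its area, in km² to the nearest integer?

Side lengths (central angles): a = 0.9128, b = 1.5507, c = 2.3739 rad; semiperimeter s = 2.4187.
By l'Huilier's theorem, tan(E/4) = √[tan(s/2) tan((s−a)/2) tan((s−b)/2) tan((s−c)/2)], giving spherical excess E = 0.6362 rad.
Area = E·R² = 0.6362 × (3389.5)² ≈ 7309350 km².

7309350 km²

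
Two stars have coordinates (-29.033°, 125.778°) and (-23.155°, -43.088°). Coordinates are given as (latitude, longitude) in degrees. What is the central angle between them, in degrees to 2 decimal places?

126.72°

Let φ₁ = -0.5067 rad, φ₂ = -0.4041 rad, and Δλ = -2.9473 rad.
cos c = sin φ₁ sin φ₂ + cos φ₁ cos φ₂ cos Δλ = (-0.4853)(-0.3932) + (0.8743)(0.9194)(-0.9812) = -0.59794,
so c = arccos(-0.59794) = 2.21173 rad.
So the angular separation is 126.72°.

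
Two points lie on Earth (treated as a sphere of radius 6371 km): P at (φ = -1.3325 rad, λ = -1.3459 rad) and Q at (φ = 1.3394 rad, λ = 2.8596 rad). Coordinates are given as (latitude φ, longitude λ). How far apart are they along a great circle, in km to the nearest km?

18507 km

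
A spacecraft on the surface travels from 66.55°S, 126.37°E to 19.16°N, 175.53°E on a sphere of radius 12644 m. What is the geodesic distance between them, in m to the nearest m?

In radians: φ₁ = -1.1615, φ₂ = 0.3344, Δλ = 49.160° = 0.8580 rad.
cos c = sin φ₁ sin φ₂ + cos φ₁ cos φ₂ cos Δλ = (-0.9174)(0.3282) + (0.3979)(0.9446)(0.6539) = -0.05528,
so c = arccos(-0.05528) = 1.62610 rad.
Distance = R·c = 12644 × 1.6261 ≈ 20560 m.

20560 m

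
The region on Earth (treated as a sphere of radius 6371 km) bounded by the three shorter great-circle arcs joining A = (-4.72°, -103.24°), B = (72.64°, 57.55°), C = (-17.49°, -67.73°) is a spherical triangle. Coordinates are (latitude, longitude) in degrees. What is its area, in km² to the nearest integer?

40434410 km²

Side lengths (central angles): a = 2.0389, b = 0.6460, c = 1.9384 rad; semiperimeter s = 2.3117.
By l'Huilier's theorem, tan(E/4) = √[tan(s/2) tan((s−a)/2) tan((s−b)/2) tan((s−c)/2)], giving spherical excess E = 0.9962 rad.
Area = E·R² = 0.9962 × (6371)² ≈ 40434410 km².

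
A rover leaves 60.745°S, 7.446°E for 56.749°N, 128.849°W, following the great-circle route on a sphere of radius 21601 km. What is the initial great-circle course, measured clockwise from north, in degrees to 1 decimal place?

279.4°

With φ₁ = -1.0602, φ₂ = 0.9905, Δλ = -2.3788 rad, the forward-azimuth formula gives
θ = atan2( sin Δλ cos φ₂ , cos φ₁ sin φ₂ − sin φ₁ cos φ₂ cos Δλ ) = atan2(-0.3789, 0.0629) = -80.58°.
Adding 360° brings this into [0°, 360°): 279.4°.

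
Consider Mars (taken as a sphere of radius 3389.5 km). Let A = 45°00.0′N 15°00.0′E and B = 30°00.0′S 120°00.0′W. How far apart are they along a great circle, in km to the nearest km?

With latitudes φ₁ = 45.000°, φ₂ = -30.000° and longitude difference Δλ = -135.000°:
cos c = sin φ₁ sin φ₂ + cos φ₁ cos φ₂ cos Δλ = (0.7071)(-0.5000) + (0.7071)(0.8660)(-0.7071) = -0.78657,
so c = arccos(-0.78657) = 2.47602 rad.
Distance = R·c = 3389.5 × 2.4760 ≈ 8392 km.

8392 km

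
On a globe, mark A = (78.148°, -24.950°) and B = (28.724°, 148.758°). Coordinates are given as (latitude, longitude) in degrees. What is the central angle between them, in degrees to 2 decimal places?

In radians: φ₁ = 1.3639, φ₂ = 0.5013, Δλ = 173.708° = 3.0318 rad.
Haversine: a = sin²(Δφ/2) + cos φ₁ cos φ₂ sin²(Δλ/2) = 0.1748 + (0.2054)(0.8769)(0.9970) = 0.35434.
Central angle c = 2·arcsin(√a) = 1.27519 rad.
So the angular separation is 73.06°.

73.06°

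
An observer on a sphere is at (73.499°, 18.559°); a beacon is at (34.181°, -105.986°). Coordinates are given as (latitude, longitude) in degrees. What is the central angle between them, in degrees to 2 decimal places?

In radians: φ₁ = 1.2828, φ₂ = 0.5966, Δλ = -124.545° = -2.1737 rad.
cos c = sin φ₁ sin φ₂ + cos φ₁ cos φ₂ cos Δλ = (0.9588)(0.5618) + (0.2840)(0.8273)(-0.5671) = 0.40543,
so c = arccos(0.40543) = 1.15335 rad.
So the angular separation is 66.08°.

66.08°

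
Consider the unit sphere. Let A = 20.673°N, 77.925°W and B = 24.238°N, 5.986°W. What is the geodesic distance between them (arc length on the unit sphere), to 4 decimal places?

1.1490

Let φ₁ = 0.3608 rad, φ₂ = 0.4230 rad, and Δλ = 1.2556 rad.
cos c = sin φ₁ sin φ₂ + cos φ₁ cos φ₂ cos Δλ = (0.3530)(0.4105) + (0.9356)(0.9118)(0.3100) = 0.40943,
so c = arccos(0.40943) = 1.14897 rad.
On the unit sphere the arc length equals the central angle: 1.1490.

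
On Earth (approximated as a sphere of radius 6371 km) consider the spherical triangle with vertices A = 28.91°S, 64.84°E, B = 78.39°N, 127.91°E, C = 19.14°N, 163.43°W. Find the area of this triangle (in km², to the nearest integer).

93164507 km²

Side lengths (central angles): a = 1.1698, b = 2.3588, c = 1.9755 rad; semiperimeter s = 2.7521.
By l'Huilier's theorem, tan(E/4) = √[tan(s/2) tan((s−a)/2) tan((s−b)/2) tan((s−c)/2)], giving spherical excess E = 2.2953 rad.
Area = E·R² = 2.2953 × (6371)² ≈ 93164507 km².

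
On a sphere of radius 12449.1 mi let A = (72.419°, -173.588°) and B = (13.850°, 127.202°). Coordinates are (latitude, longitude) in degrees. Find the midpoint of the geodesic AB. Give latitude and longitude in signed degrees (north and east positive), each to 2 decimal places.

45.92°, 140.18°

Central angle δ = 1.1828 rad. Interpolating on the sphere with fraction f = 0.5:
P = [sin((1−f)δ)·A + sin(fδ)·B] / sin δ = 0.6023·A + 0.6023·B in Cartesian coordinates,
giving P = (-0.5344, 0.4455, 0.7183), i.e. latitude 45.92°, longitude 140.18°.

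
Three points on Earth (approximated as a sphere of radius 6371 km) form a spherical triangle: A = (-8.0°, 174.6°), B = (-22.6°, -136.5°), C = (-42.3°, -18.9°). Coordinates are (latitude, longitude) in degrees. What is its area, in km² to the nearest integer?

37176190 km²

Side lengths (central angles): a = 1.6285, b = 2.2377, c = 0.8573 rad; semiperimeter s = 2.3618.
By l'Huilier's theorem, tan(E/4) = √[tan(s/2) tan((s−a)/2) tan((s−b)/2) tan((s−c)/2)], giving spherical excess E = 0.9159 rad.
Area = E·R² = 0.9159 × (6371)² ≈ 37176190 km².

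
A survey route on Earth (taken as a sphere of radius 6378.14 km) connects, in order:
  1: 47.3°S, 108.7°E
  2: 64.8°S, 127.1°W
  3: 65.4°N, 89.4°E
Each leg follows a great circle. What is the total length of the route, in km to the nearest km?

25009 km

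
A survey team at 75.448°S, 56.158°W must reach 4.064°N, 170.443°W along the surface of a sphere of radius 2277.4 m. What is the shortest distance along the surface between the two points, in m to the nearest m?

Let φ₁ = -1.3168 rad, φ₂ = 0.0709 rad, and Δλ = -1.9946 rad.
Haversine: a = sin²(Δφ/2) + cos φ₁ cos φ₂ sin²(Δλ/2) = 0.4090 + (0.2513)(0.9975)(0.7056) = 0.58584.
Central angle c = 2·arcsin(√a) = 1.74332 rad.
Distance = R·c = 2277.4 × 1.7433 ≈ 3970 m.

3970 m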